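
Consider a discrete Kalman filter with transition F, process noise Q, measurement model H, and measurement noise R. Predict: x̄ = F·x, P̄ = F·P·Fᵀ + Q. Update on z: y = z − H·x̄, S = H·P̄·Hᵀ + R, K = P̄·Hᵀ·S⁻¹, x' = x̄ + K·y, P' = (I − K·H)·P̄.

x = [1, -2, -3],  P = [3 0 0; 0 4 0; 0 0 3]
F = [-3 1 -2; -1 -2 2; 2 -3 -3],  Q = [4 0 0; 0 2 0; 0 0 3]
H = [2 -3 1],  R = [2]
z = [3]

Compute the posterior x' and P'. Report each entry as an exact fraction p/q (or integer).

x' = [-2226/649, 98/59, 9683/649]
P' = [17278/649 616/59 -13998/649; 616/59 616/59 594/59; -13998/649 594/59 47706/649]

x̄ = F·x = [1, -3, 17]
P̄ = F·P·Fᵀ + Q = [47 -11 -12; -11 33 0; -12 0 78]
y = z − H·x̄ = [-25]
S = H·P̄·Hᵀ + R = [649]
K = P̄·Hᵀ·S⁻¹ = [115/649; -11/59; 54/649]
x' = x̄ + K·y = [-2226/649, 98/59, 9683/649]
P' = (I − K·H)·P̄ = [17278/649 616/59 -13998/649; 616/59 616/59 594/59; -13998/649 594/59 47706/649]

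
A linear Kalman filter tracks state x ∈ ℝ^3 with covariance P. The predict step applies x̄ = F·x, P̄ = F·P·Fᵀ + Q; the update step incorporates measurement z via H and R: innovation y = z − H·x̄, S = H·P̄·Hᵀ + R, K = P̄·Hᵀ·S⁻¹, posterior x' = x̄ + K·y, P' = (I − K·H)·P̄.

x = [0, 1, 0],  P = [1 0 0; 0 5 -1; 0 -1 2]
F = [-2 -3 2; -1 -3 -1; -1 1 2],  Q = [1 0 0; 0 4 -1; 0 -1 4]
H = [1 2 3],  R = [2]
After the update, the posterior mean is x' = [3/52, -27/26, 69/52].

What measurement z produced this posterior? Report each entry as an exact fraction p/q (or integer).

x̄ = F·x = [-3, -3, 1]
P̄ = F·P·Fᵀ + Q = [70 46 -1; 46 46 -12; -1 -12 14]
S = H·P̄·Hᵀ + R = [416]
K = P̄·Hᵀ·S⁻¹ = [159/416; 51/208; 17/416]
x' − x̄ = [159/52, 51/26, 17/52] = K·y
y = (KᵀK)⁻¹·Kᵀ·(x' − x̄) = [8]
z = y + H·x̄ = [8] + [-6] = [2]

z = [2]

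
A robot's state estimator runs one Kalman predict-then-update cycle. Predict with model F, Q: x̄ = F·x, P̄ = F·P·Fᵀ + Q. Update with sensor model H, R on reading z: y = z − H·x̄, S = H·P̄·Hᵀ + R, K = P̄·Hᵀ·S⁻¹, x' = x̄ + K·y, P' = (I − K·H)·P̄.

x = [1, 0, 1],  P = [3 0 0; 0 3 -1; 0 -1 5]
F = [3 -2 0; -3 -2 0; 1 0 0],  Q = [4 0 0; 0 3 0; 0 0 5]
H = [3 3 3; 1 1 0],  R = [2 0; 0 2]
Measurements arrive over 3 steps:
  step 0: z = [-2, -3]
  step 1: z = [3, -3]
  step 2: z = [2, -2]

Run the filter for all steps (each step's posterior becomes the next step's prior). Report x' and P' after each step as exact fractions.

step 0: x̄ = F·x = [3, -3, 1]
step 0: P̄ = F·P·Fᵀ + Q = [43 -15 9; -15 42 -9; 9 -9 8]
step 0: y = z − H·x̄ = [-5, -3]
step 0: S = H·P̄·Hᵀ + R = [569 165; 165 57]
step 0: K = P̄·Hᵀ·S⁻¹ = [569/1736 -2383/5208; -459/1736 2151/1736; 57/217 -165/217]
step 0: x' = x̄ + K·y = [339/124, -669/124, 61/31]
step 0: P' = (I − K·H)·P̄ = [101191/5208 -35319/1736 246/217; -35319/1736 39621/1736 -576/217; 246/217 -576/217 368/217]
step 1: x̄ = F·x = [2355/124, 321/124, 339/124]
step 1: P̄ = F·P·Fᵀ + Q = [127547/248 -20727/248 24547/248; -20727/248 43437/1736 -30553/1736; 24547/248 -30553/1736 127231/5208]
step 1: y = z − H·x̄ = [-8673/124, -762/31]
step 1: S = H·P̄·Hᵀ + R = [8742925/1736 590523/434; 590523/434 81195/217]
step 1: K = P̄·Hᵀ·S⁻¹ = [4937605/19119767 12163021/57359301; -3362877/19119767 9236810/19119767; 4654181/19119767 -12766241/19119767]
step 1: x' = x̄ + K·y = [-81890534/19119767, 57660327/19119767, 40543482/19119767]
step 1: P' = (I − K·H)·P̄ = [721805069/57359301 -232493009/19119767 -4816944/19119767; -232493009/19119767 250966629/19119767 -20715538/19119767; -4816944/19119767 -20715538/19119767 85905808/57359301]
step 2: x̄ = F·x = [-360992256/19119767, 130350948/19119767, -81890534/19119767]
step 2: P̄ = F·P·Fᵀ + Q = [6035676899/19119767 -1161548691/19119767 1186791087/19119767; -1161548691/19119767 436724916/19119767 -256819051/19119767; 1186791087/19119767 -256819051/19119767 1008601574/57359301]
step 2: y = z − H·x̄ = [975835060/19119767, 192401774/19119767]
step 2: S = H·P̄·Hᵀ + R = [57147280801/19119767 15237829407/19119767; 15237829407/19119767 4187543967/19119767]
step 2: K = P̄·Hᵀ·S⁻¹ = [32600884439/124047988518 77271368539/372143965554; -7480777167/41349329506 20064226157/41349329506; 15130105621/62023994259 -123845425507/186071982777]
step 2: x' = x̄ + K·y = [-628529710327/186071982777, 51002514079/20674664753, 273426395732/186071982777]
step 2: P' = (I − K·H)·P̄ = [4769316130067/372143965554 -512752599221/41349329506 -44670484100/186071982777; -512752599221/41349329506 552881051535/41349329506 -22557818546/20674664753; -44670484100/186071982777 -22557818546/20674664753 277951062256/186071982777]

step 0: x' = [339/124, -669/124, 61/31], P' = [101191/5208 -35319/1736 246/217; -35319/1736 39621/1736 -576/217; 246/217 -576/217 368/217]
step 1: x' = [-81890534/19119767, 57660327/19119767, 40543482/19119767], P' = [721805069/57359301 -232493009/19119767 -4816944/19119767; -232493009/19119767 250966629/19119767 -20715538/19119767; -4816944/19119767 -20715538/19119767 85905808/57359301]
step 2: x' = [-628529710327/186071982777, 51002514079/20674664753, 273426395732/186071982777], P' = [4769316130067/372143965554 -512752599221/41349329506 -44670484100/186071982777; -512752599221/41349329506 552881051535/41349329506 -22557818546/20674664753; -44670484100/186071982777 -22557818546/20674664753 277951062256/186071982777]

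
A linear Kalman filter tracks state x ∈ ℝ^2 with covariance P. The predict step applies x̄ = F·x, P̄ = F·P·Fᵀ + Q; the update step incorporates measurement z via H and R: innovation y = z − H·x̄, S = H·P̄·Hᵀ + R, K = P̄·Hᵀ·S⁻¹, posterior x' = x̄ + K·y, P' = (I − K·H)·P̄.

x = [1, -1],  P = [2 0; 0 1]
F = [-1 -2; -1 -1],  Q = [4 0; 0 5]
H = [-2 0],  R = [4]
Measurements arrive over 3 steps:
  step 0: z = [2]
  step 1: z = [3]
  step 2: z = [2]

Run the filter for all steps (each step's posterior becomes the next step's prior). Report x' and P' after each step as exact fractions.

step 0: x' = [-9/11, -8/11], P' = [10/11 4/11; 4/11 72/11]
step 1: x' = [-512/369, -56/369], P' = [358/369 166/369; 166/369 2359/369]
step 2: x' = [-3770/4101, 3938/12303], P' = [1326/1367 1858/4101; 1858/4101 78974/12303]

step 0: x̄ = F·x = [1, 0]
step 0: P̄ = F·P·Fᵀ + Q = [10 4; 4 8]
step 0: y = z − H·x̄ = [4]
step 0: S = H·P̄·Hᵀ + R = [44]
step 0: K = P̄·Hᵀ·S⁻¹ = [-5/11; -2/11]
step 0: x' = x̄ + K·y = [-9/11, -8/11]
step 0: P' = (I − K·H)·P̄ = [10/11 4/11; 4/11 72/11]
step 1: x̄ = F·x = [25/11, 17/11]
step 1: P̄ = F·P·Fᵀ + Q = [358/11 166/11; 166/11 145/11]
step 1: y = z − H·x̄ = [83/11]
step 1: S = H·P̄·Hᵀ + R = [1476/11]
step 1: K = P̄·Hᵀ·S⁻¹ = [-179/369; -83/369]
step 1: x' = x̄ + K·y = [-512/369, -56/369]
step 1: P' = (I − K·H)·P̄ = [358/369 166/369; 166/369 2359/369]
step 2: x̄ = F·x = [208/123, 568/369]
step 2: P̄ = F·P·Fᵀ + Q = [1326/41 1858/123; 1858/123 4894/369]
step 2: y = z − H·x̄ = [662/123]
step 2: S = H·P̄·Hᵀ + R = [5468/41]
step 2: K = P̄·Hᵀ·S⁻¹ = [-663/1367; -929/4101]
step 2: x' = x̄ + K·y = [-3770/4101, 3938/12303]
step 2: P' = (I − K·H)·P̄ = [1326/1367 1858/4101; 1858/4101 78974/12303]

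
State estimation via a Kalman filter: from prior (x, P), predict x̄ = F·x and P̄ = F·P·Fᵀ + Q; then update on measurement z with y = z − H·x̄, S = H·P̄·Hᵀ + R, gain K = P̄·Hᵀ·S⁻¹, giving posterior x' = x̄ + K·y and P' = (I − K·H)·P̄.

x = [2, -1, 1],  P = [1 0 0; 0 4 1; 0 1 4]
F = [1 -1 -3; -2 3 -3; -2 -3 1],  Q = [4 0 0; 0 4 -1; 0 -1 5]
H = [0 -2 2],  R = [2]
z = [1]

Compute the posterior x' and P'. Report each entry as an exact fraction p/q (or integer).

x' = [190/343, -1625/343, -1444/343]
P' = [17293/343 3588/343 3578/343; 3588/343 3216/343 3121/343; 3578/343 3121/343 3197/343]

x̄ = F·x = [0, -10, 0]
P̄ = F·P·Fᵀ + Q = [51 16 6; 16 62 -33; 6 -33 43]
y = z − H·x̄ = [-19]
S = H·P̄·Hᵀ + R = [686]
K = P̄·Hᵀ·S⁻¹ = [-10/343; -95/343; 76/343]
x' = x̄ + K·y = [190/343, -1625/343, -1444/343]
P' = (I − K·H)·P̄ = [17293/343 3588/343 3578/343; 3588/343 3216/343 3121/343; 3578/343 3121/343 3197/343]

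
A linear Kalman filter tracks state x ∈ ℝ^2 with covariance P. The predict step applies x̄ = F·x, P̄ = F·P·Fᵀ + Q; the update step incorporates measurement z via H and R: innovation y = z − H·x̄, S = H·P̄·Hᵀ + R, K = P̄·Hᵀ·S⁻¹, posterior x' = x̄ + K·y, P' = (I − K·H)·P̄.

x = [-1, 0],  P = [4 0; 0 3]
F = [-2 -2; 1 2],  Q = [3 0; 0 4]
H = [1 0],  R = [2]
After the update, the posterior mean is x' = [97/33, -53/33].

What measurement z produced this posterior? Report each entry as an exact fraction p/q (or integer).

x̄ = F·x = [2, -1]
P̄ = F·P·Fᵀ + Q = [31 -20; -20 20]
S = H·P̄·Hᵀ + R = [33]
K = P̄·Hᵀ·S⁻¹ = [31/33; -20/33]
x' − x̄ = [31/33, -20/33] = K·y
y = (KᵀK)⁻¹·Kᵀ·(x' − x̄) = [1]
z = y + H·x̄ = [1] + [2] = [3]

z = [3]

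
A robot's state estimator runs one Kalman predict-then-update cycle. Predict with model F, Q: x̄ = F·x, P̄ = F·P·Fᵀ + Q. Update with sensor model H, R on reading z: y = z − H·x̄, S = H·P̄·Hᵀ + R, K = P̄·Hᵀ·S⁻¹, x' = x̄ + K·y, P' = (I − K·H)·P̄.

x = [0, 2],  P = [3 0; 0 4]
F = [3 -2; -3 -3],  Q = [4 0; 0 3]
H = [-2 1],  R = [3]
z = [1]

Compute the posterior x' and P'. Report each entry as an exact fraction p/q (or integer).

x' = [-979/269, -1686/269]
P' = [3234/269 6177/269; 6177/269 12570/269]

x̄ = F·x = [-4, -6]
P̄ = F·P·Fᵀ + Q = [47 -3; -3 66]
y = z − H·x̄ = [-1]
S = H·P̄·Hᵀ + R = [269]
K = P̄·Hᵀ·S⁻¹ = [-97/269; 72/269]
x' = x̄ + K·y = [-979/269, -1686/269]
P' = (I − K·H)·P̄ = [3234/269 6177/269; 6177/269 12570/269]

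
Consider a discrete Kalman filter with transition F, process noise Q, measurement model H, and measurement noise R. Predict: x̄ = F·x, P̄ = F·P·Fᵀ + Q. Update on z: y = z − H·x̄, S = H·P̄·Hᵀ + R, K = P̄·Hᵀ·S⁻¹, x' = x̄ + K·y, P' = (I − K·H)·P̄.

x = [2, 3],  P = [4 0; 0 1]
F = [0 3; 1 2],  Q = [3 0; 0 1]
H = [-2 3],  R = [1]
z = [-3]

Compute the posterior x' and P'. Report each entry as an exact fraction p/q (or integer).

x' = [288/29, 329/58]
P' = [330/29 219/29; 219/29 297/58]

x̄ = F·x = [9, 8]
P̄ = F·P·Fᵀ + Q = [12 6; 6 9]
y = z − H·x̄ = [-9]
S = H·P̄·Hᵀ + R = [58]
K = P̄·Hᵀ·S⁻¹ = [-3/29; 15/58]
x' = x̄ + K·y = [288/29, 329/58]
P' = (I − K·H)·P̄ = [330/29 219/29; 219/29 297/58]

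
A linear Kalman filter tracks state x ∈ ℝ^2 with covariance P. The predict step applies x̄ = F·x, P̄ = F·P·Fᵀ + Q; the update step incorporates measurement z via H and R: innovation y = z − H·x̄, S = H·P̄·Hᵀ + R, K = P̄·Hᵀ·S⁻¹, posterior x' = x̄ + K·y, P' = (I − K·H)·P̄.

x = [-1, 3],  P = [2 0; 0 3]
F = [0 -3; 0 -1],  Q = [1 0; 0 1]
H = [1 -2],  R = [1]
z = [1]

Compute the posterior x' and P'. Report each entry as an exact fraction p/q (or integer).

x' = [-41/9, -23/9]
P' = [152/9 71/9; 71/9 35/9]

x̄ = F·x = [-9, -3]
P̄ = F·P·Fᵀ + Q = [28 9; 9 4]
y = z − H·x̄ = [4]
S = H·P̄·Hᵀ + R = [9]
K = P̄·Hᵀ·S⁻¹ = [10/9; 1/9]
x' = x̄ + K·y = [-41/9, -23/9]
P' = (I − K·H)·P̄ = [152/9 71/9; 71/9 35/9]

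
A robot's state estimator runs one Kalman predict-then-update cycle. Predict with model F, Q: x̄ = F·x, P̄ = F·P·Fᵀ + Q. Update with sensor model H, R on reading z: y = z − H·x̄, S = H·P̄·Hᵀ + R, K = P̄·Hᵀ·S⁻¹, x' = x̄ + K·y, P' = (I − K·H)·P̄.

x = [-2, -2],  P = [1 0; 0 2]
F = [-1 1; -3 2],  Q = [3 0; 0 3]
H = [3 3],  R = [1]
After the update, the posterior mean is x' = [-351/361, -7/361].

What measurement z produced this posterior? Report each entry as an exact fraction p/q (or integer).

x̄ = F·x = [0, 2]
P̄ = F·P·Fᵀ + Q = [6 7; 7 20]
S = H·P̄·Hᵀ + R = [361]
K = P̄·Hᵀ·S⁻¹ = [39/361; 81/361]
x' − x̄ = [-351/361, -729/361] = K·y
y = (KᵀK)⁻¹·Kᵀ·(x' − x̄) = [-9]
z = y + H·x̄ = [-9] + [6] = [-3]

z = [-3]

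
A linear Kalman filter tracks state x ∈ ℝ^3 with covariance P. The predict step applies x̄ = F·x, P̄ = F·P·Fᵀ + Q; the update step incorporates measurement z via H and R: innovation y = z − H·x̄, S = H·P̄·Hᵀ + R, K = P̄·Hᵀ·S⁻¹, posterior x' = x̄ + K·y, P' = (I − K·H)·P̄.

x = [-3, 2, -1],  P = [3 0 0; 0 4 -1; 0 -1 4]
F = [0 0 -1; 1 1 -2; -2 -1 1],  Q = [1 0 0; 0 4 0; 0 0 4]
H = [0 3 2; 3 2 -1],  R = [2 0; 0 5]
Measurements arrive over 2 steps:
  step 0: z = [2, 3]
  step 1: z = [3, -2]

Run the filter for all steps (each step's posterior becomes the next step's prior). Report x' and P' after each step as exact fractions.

step 0: x̄ = F·x = [1, 1, 3]
step 0: P̄ = F·P·Fᵀ + Q = [5 9 -5; 9 31 -21; -5 -21 26]
step 0: y = z − H·x̄ = [-7, 1]
step 0: S = H·P̄·Hᵀ + R = [133 164; 164 422]
step 0: K = P̄·Hᵀ·S⁻¹ = [471/14615 1133/14615; 1741/14615 3133/14615; 897/2923 -1847/5846]
step 0: x' = x̄ + K·y = [12451/14615, 5561/14615, 3133/5846]
step 0: P' = (I − K·H)·P̄ = [22014/14615 -17116/14615 5229/2923; -17116/14615 19644/14615 -5545/2923; 5229/2923 -5545/2923 18429/5846]
step 1: x̄ = F·x = [-3133/5846, 2347/14615, -45261/29230]
step 1: P̄ = F·P·Fᵀ + Q = [24275/5846 18745/2923 -8603/5846; 18745/2923 256496/14615 -56919/14615; -8603/5846 -56919/14615 189277/29230]
step 1: y = z − H·x̄ = [16413/2923, -33057/14615]
step 1: S = H·P̄·Hᵀ + R = [406644/2923 401452/2923; 401452/2923 3221306/14615]
step 1: K = P̄·Hᵀ·S⁻¹ = [-151322/21557741 2711090/21557741; 6905549/43115482 3544176/21557741; 10394091/43115482 -10130713/43115482]
step 1: x' = x̄ + K·y = [-37070099/43115482, 29666525/43115482, 14516397/43115482]
step 1: P' = (I − K·H)·P̄ = [38896181/43115482 -12840041/21557741 38217479/43115482; -12840041/21557741 17055365/21557741 -22130273/21557741; 38217479/43115482 -22130273/21557741 38392455/21557741]

step 0: x' = [12451/14615, 5561/14615, 3133/5846], P' = [22014/14615 -17116/14615 5229/2923; -17116/14615 19644/14615 -5545/2923; 5229/2923 -5545/2923 18429/5846]
step 1: x' = [-37070099/43115482, 29666525/43115482, 14516397/43115482], P' = [38896181/43115482 -12840041/21557741 38217479/43115482; -12840041/21557741 17055365/21557741 -22130273/21557741; 38217479/43115482 -22130273/21557741 38392455/21557741]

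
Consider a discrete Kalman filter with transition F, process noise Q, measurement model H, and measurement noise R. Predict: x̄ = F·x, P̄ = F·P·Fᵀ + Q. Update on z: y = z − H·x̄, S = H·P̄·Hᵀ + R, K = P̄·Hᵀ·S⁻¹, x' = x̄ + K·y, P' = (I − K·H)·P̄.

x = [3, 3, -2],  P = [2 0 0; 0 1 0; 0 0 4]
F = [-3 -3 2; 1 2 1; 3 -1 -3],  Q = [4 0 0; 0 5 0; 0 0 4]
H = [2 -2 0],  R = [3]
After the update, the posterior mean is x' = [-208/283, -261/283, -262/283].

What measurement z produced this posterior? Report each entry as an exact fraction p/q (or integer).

x̄ = F·x = [-22, 7, 12]
P̄ = F·P·Fᵀ + Q = [47 -4 -39; -4 15 -8; -39 -8 59]
S = H·P̄·Hᵀ + R = [283]
K = P̄·Hᵀ·S⁻¹ = [102/283; -38/283; -62/283]
x' − x̄ = [6018/283, -2242/283, -3658/283] = K·y
y = (KᵀK)⁻¹·Kᵀ·(x' − x̄) = [59]
z = y + H·x̄ = [59] + [-58] = [1]

z = [1]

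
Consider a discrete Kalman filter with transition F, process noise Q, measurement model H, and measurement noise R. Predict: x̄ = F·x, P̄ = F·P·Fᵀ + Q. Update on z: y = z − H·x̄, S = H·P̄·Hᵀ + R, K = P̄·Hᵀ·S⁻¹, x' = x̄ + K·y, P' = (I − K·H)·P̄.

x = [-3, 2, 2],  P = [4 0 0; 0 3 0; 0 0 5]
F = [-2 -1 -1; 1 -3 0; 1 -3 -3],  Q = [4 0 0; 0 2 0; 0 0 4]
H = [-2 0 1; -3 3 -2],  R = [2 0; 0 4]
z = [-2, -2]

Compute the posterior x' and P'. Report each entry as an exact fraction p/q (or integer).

x' = [-105161/75429, -409043/75429, -383908/75429]
P' = [375482/75429 843182/75429 722050/75429; 843182/75429 1990094/75429 1717966/75429; 722050/75429 1717966/75429 1534430/75429]

x̄ = F·x = [2, -9, -15]
P̄ = F·P·Fᵀ + Q = [28 1 16; 1 33 31; 16 31 80]
y = z − H·x̄ = [17, 1]
S = H·P̄·Hᵀ + R = [130 111; 111 675]
K = P̄·Hᵀ·S⁻¹ = [-4819/25143 -10250/75429; 5267/25143 1201/75429; 15055/25143 -20278/75429]
x' = x̄ + K·y = [-105161/75429, -409043/75429, -383908/75429]
P' = (I − K·H)·P̄ = [375482/75429 843182/75429 722050/75429; 843182/75429 1990094/75429 1717966/75429; 722050/75429 1717966/75429 1534430/75429]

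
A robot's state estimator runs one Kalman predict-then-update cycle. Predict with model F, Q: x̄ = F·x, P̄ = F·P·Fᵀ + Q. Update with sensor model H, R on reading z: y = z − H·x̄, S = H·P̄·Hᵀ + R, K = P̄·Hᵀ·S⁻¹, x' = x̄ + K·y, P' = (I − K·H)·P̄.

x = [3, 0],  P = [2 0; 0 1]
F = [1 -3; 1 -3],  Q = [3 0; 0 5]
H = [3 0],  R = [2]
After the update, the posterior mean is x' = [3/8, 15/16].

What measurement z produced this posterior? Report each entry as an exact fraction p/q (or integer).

z = [1]

x̄ = F·x = [3, 3]
P̄ = F·P·Fᵀ + Q = [14 11; 11 16]
S = H·P̄·Hᵀ + R = [128]
K = P̄·Hᵀ·S⁻¹ = [21/64; 33/128]
x' − x̄ = [-21/8, -33/16] = K·y
y = (KᵀK)⁻¹·Kᵀ·(x' − x̄) = [-8]
z = y + H·x̄ = [-8] + [9] = [1]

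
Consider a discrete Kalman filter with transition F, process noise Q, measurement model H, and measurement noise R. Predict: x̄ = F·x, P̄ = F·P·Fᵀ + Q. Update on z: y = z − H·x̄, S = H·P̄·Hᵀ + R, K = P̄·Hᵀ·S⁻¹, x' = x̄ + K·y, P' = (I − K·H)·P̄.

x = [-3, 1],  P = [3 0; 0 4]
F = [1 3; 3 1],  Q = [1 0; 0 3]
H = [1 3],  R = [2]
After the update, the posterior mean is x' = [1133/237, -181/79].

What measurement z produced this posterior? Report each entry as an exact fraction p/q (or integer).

x̄ = F·x = [0, -8]
P̄ = F·P·Fᵀ + Q = [40 21; 21 34]
S = H·P̄·Hᵀ + R = [474]
K = P̄·Hᵀ·S⁻¹ = [103/474; 41/158]
x' − x̄ = [1133/237, 451/79] = K·y
y = (KᵀK)⁻¹·Kᵀ·(x' − x̄) = [22]
z = y + H·x̄ = [22] + [-24] = [-2]

z = [-2]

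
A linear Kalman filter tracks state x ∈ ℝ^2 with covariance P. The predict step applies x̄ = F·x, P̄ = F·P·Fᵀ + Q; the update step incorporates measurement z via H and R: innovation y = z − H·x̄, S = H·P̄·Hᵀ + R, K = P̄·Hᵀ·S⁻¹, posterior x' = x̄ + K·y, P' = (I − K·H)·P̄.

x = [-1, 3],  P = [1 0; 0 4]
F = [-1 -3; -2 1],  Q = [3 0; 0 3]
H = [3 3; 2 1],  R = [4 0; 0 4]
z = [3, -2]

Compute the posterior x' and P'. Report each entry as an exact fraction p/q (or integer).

x̄ = F·x = [-8, 5]
P̄ = F·P·Fᵀ + Q = [40 -10; -10 11]
y = z − H·x̄ = [12, 9]
S = H·P̄·Hᵀ + R = [283 183; 183 135]
K = P̄·Hᵀ·S⁻¹ = [-55/393 835/1179; 57/131 -86/131]
x' = x̄ + K·y = [-433/131, 565/131]
P' = (I − K·H)·P̄ = [3560/1179 -420/131; -420/131 496/131]

x' = [-433/131, 565/131]
P' = [3560/1179 -420/131; -420/131 496/131]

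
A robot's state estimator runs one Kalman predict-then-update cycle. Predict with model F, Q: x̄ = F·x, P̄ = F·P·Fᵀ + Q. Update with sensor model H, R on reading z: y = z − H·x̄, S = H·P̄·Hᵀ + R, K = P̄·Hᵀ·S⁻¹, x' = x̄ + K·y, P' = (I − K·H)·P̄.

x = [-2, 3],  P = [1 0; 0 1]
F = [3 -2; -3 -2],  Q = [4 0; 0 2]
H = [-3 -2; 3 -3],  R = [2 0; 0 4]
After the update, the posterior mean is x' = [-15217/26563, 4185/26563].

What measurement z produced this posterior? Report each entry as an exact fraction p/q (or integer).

z = [1, -2]

x̄ = F·x = [-12, 0]
P̄ = F·P·Fᵀ + Q = [17 -5; -5 15]
S = H·P̄·Hᵀ + R = [155 -78; -78 382]
K = P̄·Hᵀ·S⁻¹ = [-5257/26563 3516/26563; -5205/26563 -5235/26563]
x' − x̄ = [303539/26563, 4185/26563] = K·y
y = (KᵀK)⁻¹·Kᵀ·(x' − x̄) = [-35, 34]
z = y + H·x̄ = [-35, 34] + [36, -36] = [1, -2]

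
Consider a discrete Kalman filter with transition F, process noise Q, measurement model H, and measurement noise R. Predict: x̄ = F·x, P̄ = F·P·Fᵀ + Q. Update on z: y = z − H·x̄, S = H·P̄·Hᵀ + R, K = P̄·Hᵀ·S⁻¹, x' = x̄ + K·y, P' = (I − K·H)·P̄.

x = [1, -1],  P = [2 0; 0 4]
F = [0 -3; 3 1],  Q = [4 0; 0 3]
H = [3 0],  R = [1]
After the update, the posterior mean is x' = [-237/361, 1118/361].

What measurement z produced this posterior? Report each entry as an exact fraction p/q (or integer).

z = [-2]

x̄ = F·x = [3, 2]
P̄ = F·P·Fᵀ + Q = [40 -12; -12 25]
S = H·P̄·Hᵀ + R = [361]
K = P̄·Hᵀ·S⁻¹ = [120/361; -36/361]
x' − x̄ = [-1320/361, 396/361] = K·y
y = (KᵀK)⁻¹·Kᵀ·(x' − x̄) = [-11]
z = y + H·x̄ = [-11] + [9] = [-2]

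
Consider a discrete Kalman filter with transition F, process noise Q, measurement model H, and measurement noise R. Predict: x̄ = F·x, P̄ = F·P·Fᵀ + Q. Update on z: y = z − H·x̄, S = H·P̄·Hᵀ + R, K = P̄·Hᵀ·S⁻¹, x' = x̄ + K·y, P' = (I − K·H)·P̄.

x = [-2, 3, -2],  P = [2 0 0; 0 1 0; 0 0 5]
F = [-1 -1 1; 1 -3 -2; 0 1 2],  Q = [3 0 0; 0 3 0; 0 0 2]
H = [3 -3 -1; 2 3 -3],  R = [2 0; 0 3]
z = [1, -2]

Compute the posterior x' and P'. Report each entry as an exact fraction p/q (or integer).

x' = [-432311/113975, -300329/113975, -508973/113975]
P' = [292407/113975 160548/113975 346101/113975; 160548/113975 104322/113975 196264/113975; 346101/113975 196264/113975 443243/113975]

x̄ = F·x = [-3, -7, -1]
P̄ = F·P·Fᵀ + Q = [11 -9 9; -9 34 -23; 9 -23 23]
y = z − H·x̄ = [-12, 22]
S = H·P̄·Hᵀ + R = [400 -435; -435 758]
K = P̄·Hᵀ·S⁻¹ = [24738/113975 1877/22795; -13793/113975 3018/22795; 3134/113975 -3249/22795]
x' = x̄ + K·y = [-432311/113975, -300329/113975, -508973/113975]
P' = (I − K·H)·P̄ = [292407/113975 160548/113975 346101/113975; 160548/113975 104322/113975 196264/113975; 346101/113975 196264/113975 443243/113975]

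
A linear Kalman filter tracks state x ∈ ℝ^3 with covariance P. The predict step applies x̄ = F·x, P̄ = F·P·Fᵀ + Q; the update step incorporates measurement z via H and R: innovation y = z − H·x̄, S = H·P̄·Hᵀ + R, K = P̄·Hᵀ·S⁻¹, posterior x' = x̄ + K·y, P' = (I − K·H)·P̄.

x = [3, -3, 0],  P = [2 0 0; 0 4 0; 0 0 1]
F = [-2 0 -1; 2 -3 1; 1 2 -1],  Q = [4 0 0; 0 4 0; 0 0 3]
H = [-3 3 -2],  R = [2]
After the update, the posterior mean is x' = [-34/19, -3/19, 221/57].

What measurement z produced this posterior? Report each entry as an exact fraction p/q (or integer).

x̄ = F·x = [-6, 15, -3]
P̄ = F·P·Fᵀ + Q = [13 -9 -3; -9 49 -21; -3 -21 22]
S = H·P̄·Hᵀ + R = [1026]
K = P̄·Hᵀ·S⁻¹ = [-10/171; 4/19; -49/513]
x' − x̄ = [80/19, -288/19, 392/57] = K·y
y = (KᵀK)⁻¹·Kᵀ·(x' − x̄) = [-72]
z = y + H·x̄ = [-72] + [69] = [-3]

z = [-3]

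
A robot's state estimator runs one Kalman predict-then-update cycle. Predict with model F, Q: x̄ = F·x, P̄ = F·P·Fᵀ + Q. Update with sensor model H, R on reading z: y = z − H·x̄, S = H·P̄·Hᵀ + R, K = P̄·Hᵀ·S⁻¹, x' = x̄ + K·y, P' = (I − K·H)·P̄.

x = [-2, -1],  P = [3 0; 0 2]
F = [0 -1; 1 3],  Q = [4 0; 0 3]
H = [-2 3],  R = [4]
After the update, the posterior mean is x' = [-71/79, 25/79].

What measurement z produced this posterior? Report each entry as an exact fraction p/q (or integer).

z = [3]

x̄ = F·x = [1, -5]
P̄ = F·P·Fᵀ + Q = [6 -6; -6 24]
S = H·P̄·Hᵀ + R = [316]
K = P̄·Hᵀ·S⁻¹ = [-15/158; 21/79]
x' − x̄ = [-150/79, 420/79] = K·y
y = (KᵀK)⁻¹·Kᵀ·(x' − x̄) = [20]
z = y + H·x̄ = [20] + [-17] = [3]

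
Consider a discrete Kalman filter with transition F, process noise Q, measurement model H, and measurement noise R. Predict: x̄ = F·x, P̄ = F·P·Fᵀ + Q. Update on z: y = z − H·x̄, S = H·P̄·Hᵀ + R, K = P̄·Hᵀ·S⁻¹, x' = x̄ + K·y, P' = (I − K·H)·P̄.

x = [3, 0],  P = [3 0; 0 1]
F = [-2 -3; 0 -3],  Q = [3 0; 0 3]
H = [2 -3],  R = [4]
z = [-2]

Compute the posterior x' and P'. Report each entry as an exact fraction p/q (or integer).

x̄ = F·x = [-6, 0]
P̄ = F·P·Fᵀ + Q = [24 9; 9 12]
y = z − H·x̄ = [10]
S = H·P̄·Hᵀ + R = [100]
K = P̄·Hᵀ·S⁻¹ = [21/100; -9/50]
x' = x̄ + K·y = [-39/10, -9/5]
P' = (I − K·H)·P̄ = [1959/100 639/50; 639/50 219/25]

x' = [-39/10, -9/5]
P' = [1959/100 639/50; 639/50 219/25]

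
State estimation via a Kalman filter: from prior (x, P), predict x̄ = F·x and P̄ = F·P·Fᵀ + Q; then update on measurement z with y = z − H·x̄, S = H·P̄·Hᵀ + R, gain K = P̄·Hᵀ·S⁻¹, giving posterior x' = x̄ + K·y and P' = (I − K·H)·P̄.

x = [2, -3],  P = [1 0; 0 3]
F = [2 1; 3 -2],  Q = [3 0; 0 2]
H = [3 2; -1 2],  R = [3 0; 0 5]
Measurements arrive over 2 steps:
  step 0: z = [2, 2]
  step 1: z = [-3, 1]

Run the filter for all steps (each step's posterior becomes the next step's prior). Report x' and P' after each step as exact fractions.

step 0: x̄ = F·x = [1, 12]
step 0: P̄ = F·P·Fᵀ + Q = [10 0; 0 23]
step 0: y = z − H·x̄ = [-25, -21]
step 0: S = H·P̄·Hᵀ + R = [185 62; 62 107]
step 0: K = P̄·Hᵀ·S⁻¹ = [3830/15951 -3710/15951; 690/5317 1886/5317]
step 0: x' = x̄ + K·y = [-1889/15951, 6948/5317]
step 0: P' = (I − K·H)·P̄ = [7510/15951 -1840/5317; -1840/5317 3795/5317]
step 1: x̄ = F·x = [17066/15951, -15785/5317]
step 1: P̄ = F·P·Fᵀ + Q = [67198/15951 9270/5317; 9270/5317 70424/5317]
step 1: y = z − H·x̄ = [-1447/5317, 127727/15951]
step 1: S = H·P̄·Hᵀ + R = [610481/5317 251578/5317; 251578/5317 880801/15951]
step 1: K = P̄·Hᵀ·S⁻¹ = [14750966/65419937 -13499630/65419937; 9262318/65419937 21381546/65419937]
step 1: x' = x̄ + K·y = [-42119274/65419937, -25526181/65419937]
step 1: P' = (I − K·H)·P̄ = [27937762/65419937 -19780194/65419937; -19780194/65419937 43563768/65419937]

step 0: x' = [-1889/15951, 6948/5317], P' = [7510/15951 -1840/5317; -1840/5317 3795/5317]
step 1: x' = [-42119274/65419937, -25526181/65419937], P' = [27937762/65419937 -19780194/65419937; -19780194/65419937 43563768/65419937]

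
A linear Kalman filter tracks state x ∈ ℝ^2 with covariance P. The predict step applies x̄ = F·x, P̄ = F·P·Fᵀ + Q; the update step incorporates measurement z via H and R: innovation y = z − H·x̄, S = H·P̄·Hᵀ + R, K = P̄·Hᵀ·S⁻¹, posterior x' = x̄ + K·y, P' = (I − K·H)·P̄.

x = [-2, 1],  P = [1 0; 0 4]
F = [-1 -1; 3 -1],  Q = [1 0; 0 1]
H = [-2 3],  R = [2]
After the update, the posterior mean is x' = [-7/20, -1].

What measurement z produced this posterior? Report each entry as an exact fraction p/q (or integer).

z = [-2]

x̄ = F·x = [1, -7]
P̄ = F·P·Fᵀ + Q = [6 1; 1 14]
S = H·P̄·Hᵀ + R = [140]
K = P̄·Hᵀ·S⁻¹ = [-9/140; 2/7]
x' − x̄ = [-27/20, 6] = K·y
y = (KᵀK)⁻¹·Kᵀ·(x' − x̄) = [21]
z = y + H·x̄ = [21] + [-23] = [-2]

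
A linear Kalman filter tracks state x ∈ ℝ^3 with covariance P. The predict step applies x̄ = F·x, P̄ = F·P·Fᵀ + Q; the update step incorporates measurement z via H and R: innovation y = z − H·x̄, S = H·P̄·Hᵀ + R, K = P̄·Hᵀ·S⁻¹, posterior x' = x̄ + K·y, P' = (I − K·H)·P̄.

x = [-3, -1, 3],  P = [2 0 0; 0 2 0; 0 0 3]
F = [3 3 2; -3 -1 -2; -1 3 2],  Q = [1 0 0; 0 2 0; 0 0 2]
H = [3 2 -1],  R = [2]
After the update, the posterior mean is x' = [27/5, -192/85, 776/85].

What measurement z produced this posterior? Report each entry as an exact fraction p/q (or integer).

z = [3]

x̄ = F·x = [-6, 4, 6]
P̄ = F·P·Fᵀ + Q = [49 -36 24; -36 34 -12; 24 -12 34]
S = H·P̄·Hᵀ + R = [85]
K = P̄·Hᵀ·S⁻¹ = [3/5; -28/85; 14/85]
x' − x̄ = [57/5, -532/85, 266/85] = K·y
y = (KᵀK)⁻¹·Kᵀ·(x' − x̄) = [19]
z = y + H·x̄ = [19] + [-16] = [3]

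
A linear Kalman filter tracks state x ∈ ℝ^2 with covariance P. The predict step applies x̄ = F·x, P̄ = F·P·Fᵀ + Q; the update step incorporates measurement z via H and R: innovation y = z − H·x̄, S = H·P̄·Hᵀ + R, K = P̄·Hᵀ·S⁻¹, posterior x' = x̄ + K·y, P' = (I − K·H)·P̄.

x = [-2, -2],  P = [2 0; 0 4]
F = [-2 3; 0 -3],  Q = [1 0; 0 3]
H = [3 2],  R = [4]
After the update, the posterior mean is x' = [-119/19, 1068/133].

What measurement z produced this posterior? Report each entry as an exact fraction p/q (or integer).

x̄ = F·x = [-2, 6]
P̄ = F·P·Fᵀ + Q = [45 -36; -36 39]
S = H·P̄·Hᵀ + R = [133]
K = P̄·Hᵀ·S⁻¹ = [9/19; -30/133]
x' − x̄ = [-81/19, 270/133] = K·y
y = (KᵀK)⁻¹·Kᵀ·(x' − x̄) = [-9]
z = y + H·x̄ = [-9] + [6] = [-3]

z = [-3]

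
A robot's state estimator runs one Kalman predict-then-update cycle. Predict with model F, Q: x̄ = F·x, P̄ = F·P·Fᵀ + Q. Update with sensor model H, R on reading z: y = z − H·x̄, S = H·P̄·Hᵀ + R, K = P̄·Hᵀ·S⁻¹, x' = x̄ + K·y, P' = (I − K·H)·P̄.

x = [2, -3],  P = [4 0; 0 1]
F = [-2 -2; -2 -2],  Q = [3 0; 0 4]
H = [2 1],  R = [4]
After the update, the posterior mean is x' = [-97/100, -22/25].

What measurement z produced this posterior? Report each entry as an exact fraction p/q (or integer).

x̄ = F·x = [2, 2]
P̄ = F·P·Fᵀ + Q = [23 20; 20 24]
S = H·P̄·Hᵀ + R = [200]
K = P̄·Hᵀ·S⁻¹ = [33/100; 8/25]
x' − x̄ = [-297/100, -72/25] = K·y
y = (KᵀK)⁻¹·Kᵀ·(x' − x̄) = [-9]
z = y + H·x̄ = [-9] + [6] = [-3]

z = [-3]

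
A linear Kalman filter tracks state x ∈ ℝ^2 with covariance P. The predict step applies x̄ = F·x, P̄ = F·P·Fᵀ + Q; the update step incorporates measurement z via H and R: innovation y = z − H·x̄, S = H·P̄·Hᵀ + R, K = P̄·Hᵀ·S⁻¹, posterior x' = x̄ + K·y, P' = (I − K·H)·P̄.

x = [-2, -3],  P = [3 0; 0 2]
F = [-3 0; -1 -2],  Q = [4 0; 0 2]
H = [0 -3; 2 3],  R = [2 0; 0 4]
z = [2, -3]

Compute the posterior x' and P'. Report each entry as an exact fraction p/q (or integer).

x̄ = F·x = [6, 8]
P̄ = F·P·Fᵀ + Q = [31 9; 9 13]
y = z − H·x̄ = [26, -39]
S = H·P̄·Hᵀ + R = [119 -171; -171 353]
K = P̄·Hᵀ·S⁻¹ = [2844/6383 2987/6383; -2010/6383 57/6383]
x' = x̄ + K·y = [-327/491, -263/491]
P' = (I − K·H)·P̄ = [8818/6383 -1896/6383; -1896/6383 1340/6383]

x' = [-327/491, -263/491]
P' = [8818/6383 -1896/6383; -1896/6383 1340/6383]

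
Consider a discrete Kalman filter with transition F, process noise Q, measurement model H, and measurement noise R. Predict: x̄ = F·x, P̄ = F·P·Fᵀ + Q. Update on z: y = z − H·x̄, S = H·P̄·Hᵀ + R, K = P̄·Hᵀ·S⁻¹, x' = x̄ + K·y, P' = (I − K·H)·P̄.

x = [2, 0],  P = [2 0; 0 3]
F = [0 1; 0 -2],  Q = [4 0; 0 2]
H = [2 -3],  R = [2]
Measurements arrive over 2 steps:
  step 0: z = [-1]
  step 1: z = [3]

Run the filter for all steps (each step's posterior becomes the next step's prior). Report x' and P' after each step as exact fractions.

step 0: x̄ = F·x = [0, 0]
step 0: P̄ = F·P·Fᵀ + Q = [7 -6; -6 14]
step 0: y = z − H·x̄ = [-1]
step 0: S = H·P̄·Hᵀ + R = [228]
step 0: K = P̄·Hᵀ·S⁻¹ = [8/57; -9/38]
step 0: x' = x̄ + K·y = [-8/57, 9/38]
step 0: P' = (I − K·H)·P̄ = [143/57 30/19; 30/19 23/19]
step 1: x̄ = F·x = [9/38, -9/19]
step 1: P̄ = F·P·Fᵀ + Q = [99/19 -46/19; -46/19 130/19]
step 1: y = z − H·x̄ = [21/19]
step 1: S = H·P̄·Hᵀ + R = [2156/19]
step 1: K = P̄·Hᵀ·S⁻¹ = [12/77; -241/1078]
step 1: x' = x̄ + K·y = [9/22, -111/154]
step 1: P' = (I − K·H)·P̄ = [27/11 118/77; 118/77 631/539]

step 0: x' = [-8/57, 9/38], P' = [143/57 30/19; 30/19 23/19]
step 1: x' = [9/22, -111/154], P' = [27/11 118/77; 118/77 631/539]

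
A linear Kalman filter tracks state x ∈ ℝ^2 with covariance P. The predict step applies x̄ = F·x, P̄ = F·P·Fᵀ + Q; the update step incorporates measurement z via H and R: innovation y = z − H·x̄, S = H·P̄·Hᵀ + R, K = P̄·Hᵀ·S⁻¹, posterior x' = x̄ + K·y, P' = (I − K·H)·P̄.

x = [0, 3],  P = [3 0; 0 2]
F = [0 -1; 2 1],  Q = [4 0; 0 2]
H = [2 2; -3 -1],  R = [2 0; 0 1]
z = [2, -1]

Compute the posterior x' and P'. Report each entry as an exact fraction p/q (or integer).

x̄ = F·x = [-3, 3]
P̄ = F·P·Fᵀ + Q = [6 -2; -2 16]
y = z − H·x̄ = [2, -7]
S = H·P̄·Hᵀ + R = [74 -52; -52 59]
K = P̄·Hᵀ·S⁻¹ = [-60/277 -128/277; 566/831 358/831]
x' = x̄ + K·y = [-55/277, 373/277]
P' = (I − K·H)·P̄ = [94/277 -154/277; -154/277 1028/831]

x' = [-55/277, 373/277]
P' = [94/277 -154/277; -154/277 1028/831]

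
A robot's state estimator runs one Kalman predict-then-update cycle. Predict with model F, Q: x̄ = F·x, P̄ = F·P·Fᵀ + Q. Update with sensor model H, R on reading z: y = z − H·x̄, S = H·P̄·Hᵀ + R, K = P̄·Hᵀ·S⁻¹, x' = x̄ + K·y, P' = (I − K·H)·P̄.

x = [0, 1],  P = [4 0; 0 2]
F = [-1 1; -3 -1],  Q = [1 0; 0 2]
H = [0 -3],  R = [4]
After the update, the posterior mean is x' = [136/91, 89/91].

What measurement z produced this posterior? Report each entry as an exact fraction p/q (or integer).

x̄ = F·x = [1, -1]
P̄ = F·P·Fᵀ + Q = [7 10; 10 40]
S = H·P̄·Hᵀ + R = [364]
K = P̄·Hᵀ·S⁻¹ = [-15/182; -30/91]
x' − x̄ = [45/91, 180/91] = K·y
y = (KᵀK)⁻¹·Kᵀ·(x' − x̄) = [-6]
z = y + H·x̄ = [-6] + [3] = [-3]

z = [-3]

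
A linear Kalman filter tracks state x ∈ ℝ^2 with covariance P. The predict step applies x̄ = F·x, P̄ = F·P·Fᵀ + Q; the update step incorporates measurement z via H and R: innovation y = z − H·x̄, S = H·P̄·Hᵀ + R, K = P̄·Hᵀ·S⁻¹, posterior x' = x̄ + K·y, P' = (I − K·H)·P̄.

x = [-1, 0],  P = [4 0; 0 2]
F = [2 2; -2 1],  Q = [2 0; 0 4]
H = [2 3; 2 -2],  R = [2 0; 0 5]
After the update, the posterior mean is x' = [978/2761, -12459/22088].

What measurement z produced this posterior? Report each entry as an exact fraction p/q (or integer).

x̄ = F·x = [-2, 2]
P̄ = F·P·Fᵀ + Q = [26 -12; -12 22]
S = H·P̄·Hᵀ + R = [160 -52; -52 293]
K = P̄·Hᵀ·S⁻¹ = [540/2761 812/2761; 4385/22088 -1087/5522]
x' − x̄ = [6500/2761, -56635/22088] = K·y
y = (KᵀK)⁻¹·Kᵀ·(x' − x̄) = [-3, 10]
z = y + H·x̄ = [-3, 10] + [2, -8] = [-1, 2]

z = [-1, 2]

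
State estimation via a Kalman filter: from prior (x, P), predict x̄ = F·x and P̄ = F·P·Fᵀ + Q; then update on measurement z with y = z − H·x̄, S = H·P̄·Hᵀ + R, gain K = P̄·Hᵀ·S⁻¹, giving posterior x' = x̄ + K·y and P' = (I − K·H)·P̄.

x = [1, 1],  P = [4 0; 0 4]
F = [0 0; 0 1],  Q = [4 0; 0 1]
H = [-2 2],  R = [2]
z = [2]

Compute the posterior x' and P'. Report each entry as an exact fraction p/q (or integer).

x' = [0, 1]
P' = [44/19 40/19; 40/19 45/19]

x̄ = F·x = [0, 1]
P̄ = F·P·Fᵀ + Q = [4 0; 0 5]
y = z − H·x̄ = [0]
S = H·P̄·Hᵀ + R = [38]
K = P̄·Hᵀ·S⁻¹ = [-4/19; 5/19]
x' = x̄ + K·y = [0, 1]
P' = (I − K·H)·P̄ = [44/19 40/19; 40/19 45/19]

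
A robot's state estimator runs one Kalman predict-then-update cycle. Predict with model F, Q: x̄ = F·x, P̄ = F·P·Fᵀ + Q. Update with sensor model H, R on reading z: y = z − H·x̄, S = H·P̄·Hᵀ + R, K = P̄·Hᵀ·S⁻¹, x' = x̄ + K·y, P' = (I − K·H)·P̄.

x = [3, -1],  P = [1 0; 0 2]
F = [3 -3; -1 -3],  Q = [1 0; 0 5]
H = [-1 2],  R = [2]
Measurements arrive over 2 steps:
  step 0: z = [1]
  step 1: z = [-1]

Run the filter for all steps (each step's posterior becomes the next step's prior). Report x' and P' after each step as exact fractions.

step 0: x' = [409/33, 13/2], P' = [922/33 14; 14 15/2]
step 1: x' = [-15601/79793, -53008/79793], P' = [660986/79793 312766/79793; 312766/79793 187350/79793]

step 0: x̄ = F·x = [12, 0]
step 0: P̄ = F·P·Fᵀ + Q = [28 15; 15 24]
step 0: y = z − H·x̄ = [13]
step 0: S = H·P̄·Hᵀ + R = [66]
step 0: K = P̄·Hᵀ·S⁻¹ = [1/33; 1/2]
step 0: x' = x̄ + K·y = [409/33, 13/2]
step 0: P' = (I − K·H)·P̄ = [922/33 14; 14 15/2]
step 1: x̄ = F·x = [389/22, -2105/66]
step 1: P̄ = F·P·Fᵀ + Q = [1495/22 -2207/22; -2207/22 12173/66]
step 1: y = z − H·x̄ = [5311/66]
step 1: S = H·P̄·Hᵀ + R = [79793/66]
step 1: K = P̄·Hᵀ·S⁻¹ = [-17727/79793; 30967/79793]
step 1: x' = x̄ + K·y = [-15601/79793, -53008/79793]
step 1: P' = (I − K·H)·P̄ = [660986/79793 312766/79793; 312766/79793 187350/79793]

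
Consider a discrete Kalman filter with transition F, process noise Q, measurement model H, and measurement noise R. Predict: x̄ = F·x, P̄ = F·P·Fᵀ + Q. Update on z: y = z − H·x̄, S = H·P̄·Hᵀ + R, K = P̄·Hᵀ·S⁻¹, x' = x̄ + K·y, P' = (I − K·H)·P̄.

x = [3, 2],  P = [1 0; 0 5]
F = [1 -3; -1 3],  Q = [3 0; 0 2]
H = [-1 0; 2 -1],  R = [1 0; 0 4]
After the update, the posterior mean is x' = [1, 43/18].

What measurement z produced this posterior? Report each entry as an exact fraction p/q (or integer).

x̄ = F·x = [-3, 3]
P̄ = F·P·Fᵀ + Q = [49 -46; -46 48]
S = H·P̄·Hᵀ + R = [50 -144; -144 432]
K = P̄·Hᵀ·S⁻¹ = [-1/2 1/6; -1/3 -47/108]
x' − x̄ = [4, -11/18] = K·y
y = (KᵀK)⁻¹·Kᵀ·(x' − x̄) = [-6, 6]
z = y + H·x̄ = [-6, 6] + [3, -9] = [-3, -3]

z = [-3, -3]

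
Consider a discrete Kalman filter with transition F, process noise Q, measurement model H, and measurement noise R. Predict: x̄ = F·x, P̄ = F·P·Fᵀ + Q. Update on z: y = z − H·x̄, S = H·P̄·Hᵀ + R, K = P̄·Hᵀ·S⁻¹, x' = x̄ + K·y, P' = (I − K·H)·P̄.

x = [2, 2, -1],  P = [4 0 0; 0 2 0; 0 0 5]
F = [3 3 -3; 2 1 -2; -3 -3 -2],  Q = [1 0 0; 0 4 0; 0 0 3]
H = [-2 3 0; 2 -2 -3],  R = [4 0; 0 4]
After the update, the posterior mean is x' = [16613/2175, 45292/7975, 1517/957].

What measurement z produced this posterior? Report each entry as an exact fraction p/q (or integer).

x̄ = F·x = [15, 8, -10]
P̄ = F·P·Fᵀ + Q = [100 60 -24; 60 42 -10; -24 -10 77]
S = H·P̄·Hᵀ + R = [62 -106; -106 953]
K = P̄·Hᵀ·S⁻¹ = [-134/2175 332/2175; 2119/7975 788/7975; -206/957 -283/957]
x' − x̄ = [-16012/2175, -18508/7975, 11087/957] = K·y
y = (KᵀK)⁻¹·Kᵀ·(x' − x̄) = [8, -45]
z = y + H·x̄ = [8, -45] + [-6, 44] = [2, -1]

z = [2, -1]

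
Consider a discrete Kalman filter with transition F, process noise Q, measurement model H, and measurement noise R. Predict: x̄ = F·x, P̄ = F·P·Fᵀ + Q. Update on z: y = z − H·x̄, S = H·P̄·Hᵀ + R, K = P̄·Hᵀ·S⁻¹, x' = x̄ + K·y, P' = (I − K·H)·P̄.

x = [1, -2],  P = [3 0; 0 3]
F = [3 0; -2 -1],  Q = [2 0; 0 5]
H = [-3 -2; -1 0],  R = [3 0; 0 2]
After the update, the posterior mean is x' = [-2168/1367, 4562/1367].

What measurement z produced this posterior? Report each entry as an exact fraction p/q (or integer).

x̄ = F·x = [3, 0]
P̄ = F·P·Fᵀ + Q = [29 -18; -18 20]
S = H·P̄·Hᵀ + R = [128 51; 51 31]
K = P̄·Hᵀ·S⁻¹ = [-102/1367 -1111/1367; -484/1367 1590/1367]
x' − x̄ = [-6269/1367, 4562/1367] = K·y
y = (KᵀK)⁻¹·Kᵀ·(x' − x̄) = [7, 5]
z = y + H·x̄ = [7, 5] + [-9, -3] = [-2, 2]

z = [-2, 2]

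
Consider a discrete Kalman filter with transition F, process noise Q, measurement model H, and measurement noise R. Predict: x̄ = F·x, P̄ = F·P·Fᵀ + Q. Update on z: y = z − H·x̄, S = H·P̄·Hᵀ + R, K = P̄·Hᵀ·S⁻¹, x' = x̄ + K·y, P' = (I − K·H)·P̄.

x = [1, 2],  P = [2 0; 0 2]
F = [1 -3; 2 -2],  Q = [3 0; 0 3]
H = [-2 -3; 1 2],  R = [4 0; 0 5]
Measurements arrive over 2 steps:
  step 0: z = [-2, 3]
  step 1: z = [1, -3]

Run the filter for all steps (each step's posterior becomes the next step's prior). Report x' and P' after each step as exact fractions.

step 0: x' = [-1135/782, 679/391], P' = [11501/3128 -3279/1564; -3279/1564 1181/782]
step 1: x' = [-14206115/18867983, -3413287/18867983], P' = [45868779/18867983 -25217642/18867983; -25217642/18867983 19773176/18867983]

step 0: x̄ = F·x = [-5, -2]
step 0: P̄ = F·P·Fᵀ + Q = [23 16; 16 19]
step 0: y = z − H·x̄ = [-18, 12]
step 0: S = H·P̄·Hᵀ + R = [459 -272; -272 168]
step 0: K = P̄·Hᵀ·S⁻¹ = [-104/391 -19/184; -33/391 17/92]
step 0: x' = x̄ + K·y = [-1135/782, 679/391]
step 0: P' = (I − K·H)·P̄ = [11501/3128 -3279/1564; -3279/1564 1181/782]
step 1: x̄ = F·x = [-5209/782, -2493/391]
step 1: P̄ = F·P·Fᵀ + Q = [102749/3128 51905/1564; 51905/1564 31687/782]
step 1: y = z − H·x̄ = [-12297/391, 755/46]
step 1: S = H·P̄·Hᵀ + R = [351245/391 -12446/23; -12446/23 61213/184]
step 1: K = P̄·Hᵀ·S⁻¹ = [-4021158/18867983 -913301/18867983; -2221061/18867983 2865742/18867983]
step 1: x' = x̄ + K·y = [-14206115/18867983, -3413287/18867983]
step 1: P' = (I − K·H)·P̄ = [45868779/18867983 -25217642/18867983; -25217642/18867983 19773176/18867983]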